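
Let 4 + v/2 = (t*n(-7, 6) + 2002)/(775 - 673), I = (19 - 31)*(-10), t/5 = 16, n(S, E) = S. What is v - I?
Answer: -5086/51 ≈ -99.725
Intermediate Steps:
t = 80 (t = 5*16 = 80)
I = 120 (I = -12*(-10) = 120)
v = 1034/51 (v = -8 + 2*((80*(-7) + 2002)/(775 - 673)) = -8 + 2*((-560 + 2002)/102) = -8 + 2*(1442*(1/102)) = -8 + 2*(721/51) = -8 + 1442/51 = 1034/51 ≈ 20.275)
v - I = 1034/51 - 1*120 = 1034/51 - 120 = -5086/51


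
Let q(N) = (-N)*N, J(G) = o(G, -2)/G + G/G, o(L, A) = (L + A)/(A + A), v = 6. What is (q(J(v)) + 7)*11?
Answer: 2497/36 ≈ 69.361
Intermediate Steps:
o(L, A) = (A + L)/(2*A) (o(L, A) = (A + L)/((2*A)) = (A + L)*(1/(2*A)) = (A + L)/(2*A))
J(G) = 1 + (½ - G/4)/G (J(G) = ((½)*(-2 + G)/(-2))/G + G/G = ((½)*(-½)*(-2 + G))/G + 1 = (½ - G/4)/G + 1 = 1 + (½ - G/4)/G)
q(N) = -N²
(q(J(v)) + 7)*11 = (-((¼)*(2 + 3*6)/6)² + 7)*11 = (-((¼)*(⅙)*(2 + 18))² + 7)*11 = (-((¼)*(⅙)*20)² + 7)*11 = (-(⅚)² + 7)*11 = (-1*25/36 + 7)*11 = (-25/36 + 7)*11 = (227/36)*11 = 2497/36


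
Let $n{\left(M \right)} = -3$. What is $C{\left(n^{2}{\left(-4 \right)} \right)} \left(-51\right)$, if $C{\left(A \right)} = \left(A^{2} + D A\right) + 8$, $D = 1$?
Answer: $-4998$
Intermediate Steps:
$C{\left(A \right)} = 8 + A + A^{2}$ ($C{\left(A \right)} = \left(A^{2} + 1 A\right) + 8 = \left(A^{2} + A\right) + 8 = \left(A + A^{2}\right) + 8 = 8 + A + A^{2}$)
$C{\left(n^{2}{\left(-4 \right)} \right)} \left(-51\right) = \left(8 + \left(-3\right)^{2} + \left(\left(-3\right)^{2}\right)^{2}\right) \left(-51\right) = \left(8 + 9 + 9^{2}\right) \left(-51\right) = \left(8 + 9 + 81\right) \left(-51\right) = 98 \left(-51\right) = -4998$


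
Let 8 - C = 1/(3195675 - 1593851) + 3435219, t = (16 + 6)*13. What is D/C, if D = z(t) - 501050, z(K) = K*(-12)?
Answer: 808091375168/5502603424865 ≈ 0.14686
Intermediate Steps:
t = 286 (t = 22*13 = 286)
z(K) = -12*K
C = -5502603424865/1601824 (C = 8 - (1/(3195675 - 1593851) + 3435219) = 8 - (1/1601824 + 3435219) = 8 - 1*5502616239457/1601824 = 8 - 5502616239457/1601824 = -5502603424865/1601824 ≈ -3.4352e+6)
D = -504482 (D = -12*286 - 501050 = -3432 - 501050 = -504482)
D/C = -504482/(-5502603424865/1601824) = -504482*(-1601824/5502603424865) = 808091375168/5502603424865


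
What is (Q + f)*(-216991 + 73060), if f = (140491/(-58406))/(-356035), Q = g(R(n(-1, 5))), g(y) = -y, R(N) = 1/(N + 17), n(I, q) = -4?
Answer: 2992721851073937/270329542730 ≈ 11071.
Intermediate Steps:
R(N) = 1/(17 + N)
Q = -1/13 (Q = -1/(17 - 4) = -1/13 ≈ -0.076923)
f = 140491/20794580210 (f = (140491*(-1/58406))*(-1/356035) = -140491/58406*(-1/356035) = 140491/20794580210 ≈ 6.7561e-6)
(Q + f)*(-216991 + 73060) = (-1/13 + 140491/20794580210)*(-216991 + 73060) = -20792753827/270329542730*(-143931) = 2992721851073937/270329542730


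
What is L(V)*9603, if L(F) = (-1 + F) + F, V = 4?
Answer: 67221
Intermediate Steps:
L(F) = -1 + 2*F
L(V)*9603 = (-1 + 2*4)*9603 = (-1 + 8)*9603 = 7*9603 = 67221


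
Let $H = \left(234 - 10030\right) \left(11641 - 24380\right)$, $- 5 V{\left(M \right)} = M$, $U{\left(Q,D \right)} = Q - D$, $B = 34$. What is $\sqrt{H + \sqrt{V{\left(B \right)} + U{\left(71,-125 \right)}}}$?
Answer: $\frac{\sqrt{3119781100 + 5 \sqrt{4730}}}{5} \approx 11171.0$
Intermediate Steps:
$V{\left(M \right)} = - \frac{M}{5}$
$H = 124791244$ ($H = \left(-9796\right) \left(-12739\right) = 124791244$)
$\sqrt{H + \sqrt{V{\left(B \right)} + U{\left(71,-125 \right)}}} = \sqrt{124791244 + \sqrt{\left(- \frac{1}{5}\right) 34 + \left(71 - -125\right)}} = \sqrt{124791244 + \sqrt{- \frac{34}{5} + \left(71 + 125\right)}} = \sqrt{124791244 + \sqrt{- \frac{34}{5} + 196}} = \sqrt{124791244 + \sqrt{\frac{946}{5}}} = \sqrt{124791244 + \frac{\sqrt{4730}}{5}}$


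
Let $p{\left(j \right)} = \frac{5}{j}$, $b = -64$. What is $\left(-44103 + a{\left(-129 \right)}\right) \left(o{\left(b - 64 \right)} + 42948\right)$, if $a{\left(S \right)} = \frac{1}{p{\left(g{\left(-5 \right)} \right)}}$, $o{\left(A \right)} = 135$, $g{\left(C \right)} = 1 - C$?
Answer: $- \frac{9500189247}{5} \approx -1.9 \cdot 10^{9}$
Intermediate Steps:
$a{\left(S \right)} = \frac{6}{5}$ ($a{\left(S \right)} = \frac{1}{5 \frac{1}{1 - -5}} = \frac{1}{5 \frac{1}{1 + 5}} = \frac{1}{5 \cdot \frac{1}{6}} = \frac{1}{\frac{5}{6}} = \frac{6}{5}$)
$\left(-44103 + a{\left(-129 \right)}\right) \left(o{\left(b - 64 \right)} + 42948\right) = \left(-44103 + \frac{6}{5}\right) \left(135 + 42948\right) = \left(- \frac{220509}{5}\right) 43083 = - \frac{9500189247}{5}$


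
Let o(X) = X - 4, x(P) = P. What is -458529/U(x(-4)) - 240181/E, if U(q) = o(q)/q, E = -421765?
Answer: -193391003323/843530 ≈ -2.2926e+5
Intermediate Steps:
o(X) = -4 + X
U(q) = (-4 + q)/q
-458529/U(x(-4)) - 240181/E = -458529*(-4/(-4 - 4)) - 240181/(-421765) = -458529/((-¼*(-8))) - 240181*(-1/421765) = -458529/2 + 240181/421765 = -193391003323/843530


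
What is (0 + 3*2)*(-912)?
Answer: -5472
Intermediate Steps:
(0 + 3*2)*(-912) = (0 + 6)*(-912) = 6*(-912) = -5472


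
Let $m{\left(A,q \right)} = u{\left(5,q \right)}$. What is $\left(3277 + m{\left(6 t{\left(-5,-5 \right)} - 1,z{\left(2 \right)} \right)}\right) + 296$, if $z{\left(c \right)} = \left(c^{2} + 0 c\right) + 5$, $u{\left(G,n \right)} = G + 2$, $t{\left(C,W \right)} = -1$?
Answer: $3580$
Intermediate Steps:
$u{\left(G,n \right)} = 2 + G$
$z{\left(c \right)} = 5 + c^{2}$ ($z{\left(c \right)} = \left(c^{2} + 0\right) + 5 = c^{2} + 5 = 5 + c^{2}$)
$m{\left(A,q \right)} = 7$ ($m{\left(A,q \right)} = 2 + 5 = 7$)
$\left(3277 + m{\left(6 t{\left(-5,-5 \right)} - 1,z{\left(2 \right)} \right)}\right) + 296 = \left(3277 + 7\right) + 296 = 3284 + 296 = 3580$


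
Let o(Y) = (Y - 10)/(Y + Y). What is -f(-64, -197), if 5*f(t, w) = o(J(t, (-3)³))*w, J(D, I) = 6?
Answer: -197/15 ≈ -13.133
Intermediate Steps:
o(Y) = (-10 + Y)/(2*Y) (o(Y) = (-10 + Y)/((2*Y)) = (-10 + Y)*(1/(2*Y)) = (-10 + Y)/(2*Y))
f(t, w) = -w/15 (f(t, w) = (((½)*(-10 + 6)/6)*w)/5 = (((½)*(⅙)*(-4))*w)/5 = (-w/3)/5 = -w/15)
-f(-64, -197) = -(-1)*(-197)/15 = -1*197/15 = -197/15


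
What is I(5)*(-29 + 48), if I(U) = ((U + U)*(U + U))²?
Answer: 190000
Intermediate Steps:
I(U) = 16*U⁴ (I(U) = ((2*U)*(2*U))² = (4*U²)² = 16*U⁴)
I(5)*(-29 + 48) = (16*5⁴)*(-29 + 48) = (16*625)*19 = 10000*19 = 190000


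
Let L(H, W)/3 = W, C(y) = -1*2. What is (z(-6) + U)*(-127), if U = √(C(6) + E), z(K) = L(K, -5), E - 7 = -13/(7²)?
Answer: 1905 - 254*√58/7 ≈ 1628.7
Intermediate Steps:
C(y) = -2
L(H, W) = 3*W
E = 330/49 (E = 7 - 13/(7²) = 7 - 13/49 = 330/49 ≈ 6.7347)
z(K) = -15 (z(K) = 3*(-5) = -15)
U = 2*√58/7 (U = √(-2 + 330/49) = √(232/49) = 2*√58/7 ≈ 2.1759)
(z(-6) + U)*(-127) = (-15 + 2*√58/7)*(-127) = 1905 - 254*√58/7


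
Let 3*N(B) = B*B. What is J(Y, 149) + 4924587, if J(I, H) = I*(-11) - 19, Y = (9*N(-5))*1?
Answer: 4923743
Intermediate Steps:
N(B) = B²/3 (N(B) = (B*B)/3 = B²/3)
Y = 75 (Y = (9*((⅓)*(-5)²))*1 = (9*((⅓)*25))*1 = (9*(25/3))*1 = 75*1 = 75)
J(I, H) = -19 - 11*I (J(I, H) = -11*I - 19 = -19 - 11*I)
J(Y, 149) + 4924587 = (-19 - 11*75) + 4924587 = (-19 - 825) + 4924587 = -844 + 4924587 = 4923743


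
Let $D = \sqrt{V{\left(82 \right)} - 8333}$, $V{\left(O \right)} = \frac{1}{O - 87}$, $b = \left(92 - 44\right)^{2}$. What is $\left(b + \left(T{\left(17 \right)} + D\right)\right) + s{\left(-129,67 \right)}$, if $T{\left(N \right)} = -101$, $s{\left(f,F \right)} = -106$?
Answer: $2097 + \frac{i \sqrt{208330}}{5} \approx 2097.0 + 91.286 i$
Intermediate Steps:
$b = 2304$ ($b = 48^{2} = 2304$)
$V{\left(O \right)} = \frac{1}{-87 + O}$
$D = \frac{i \sqrt{208330}}{5}$ ($D = \sqrt{\frac{1}{-87 + 82} - 8333} = \sqrt{\frac{1}{-5} - 8333} = \sqrt{- \frac{1}{5} - 8333} = \sqrt{- \frac{41666}{5}} = \frac{i \sqrt{208330}}{5} \approx 91.286 i$)
$\left(b + \left(T{\left(17 \right)} + D\right)\right) + s{\left(-129,67 \right)} = \left(2304 - \left(101 - \frac{i \sqrt{208330}}{5}\right)\right) - 106 = \left(2203 + \frac{i \sqrt{208330}}{5}\right) - 106 = 2097 + \frac{i \sqrt{208330}}{5}$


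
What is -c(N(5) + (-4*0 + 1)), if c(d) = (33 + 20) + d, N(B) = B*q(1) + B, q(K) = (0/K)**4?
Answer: -59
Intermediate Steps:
q(K) = 0 (q(K) = 0**4 = 0)
N(B) = B (N(B) = B*0 + B = 0 + B = B)
c(d) = 53 + d
-c(N(5) + (-4*0 + 1)) = -(53 + (5 + (-4*0 + 1))) = -(53 + (5 + (0 + 1))) = -(53 + (5 + 1)) = -(53 + 6) = -1*59 = -59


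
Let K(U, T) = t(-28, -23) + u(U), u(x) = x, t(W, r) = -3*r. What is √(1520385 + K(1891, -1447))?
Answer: √1522345 ≈ 1233.8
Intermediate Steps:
K(U, T) = 69 + U (K(U, T) = -3*(-23) + U = 69 + U)
√(1520385 + K(1891, -1447)) = √(1520385 + (69 + 1891)) = √(1520385 + 1960) = √1522345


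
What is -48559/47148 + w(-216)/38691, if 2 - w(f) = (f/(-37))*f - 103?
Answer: -7459172765/7499502324 ≈ -0.99462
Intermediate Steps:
w(f) = 105 + f²/37 (w(f) = 2 - ((f/(-37))*f - 103) = 2 - ((f*(-1/37))*f - 103) = 2 - ((-f/37)*f - 103) = 2 - (-f²/37 - 103) = 2 - (-103 - f²/37) = 2 + (103 + f²/37) = 105 + f²/37)
-48559/47148 + w(-216)/38691 = -48559/47148 + (105 + (1/37)*(-216)²)/38691 = -48559*1/47148 + (105 + (1/37)*46656)*(1/38691) = -48559/47148 + (105 + 46656/37)*(1/38691) = -48559/47148 + (50541/37)*(1/38691) = -48559/47148 + 16847/477189 = -7459172765/7499502324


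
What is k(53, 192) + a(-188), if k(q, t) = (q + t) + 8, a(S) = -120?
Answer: 133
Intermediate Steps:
k(q, t) = 8 + q + t
k(53, 192) + a(-188) = (8 + 53 + 192) - 120 = 253 - 120 = 133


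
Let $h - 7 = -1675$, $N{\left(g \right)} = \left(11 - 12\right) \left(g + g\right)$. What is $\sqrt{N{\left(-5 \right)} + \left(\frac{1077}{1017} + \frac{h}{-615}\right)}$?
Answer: $\frac{\sqrt{66508730355}}{69495} \approx 3.711$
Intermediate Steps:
$N{\left(g \right)} = - 2 g$
$h = -1668$ ($h = 7 - 1675 = -1668$)
$\sqrt{N{\left(-5 \right)} + \left(\frac{1077}{1017} + \frac{h}{-615}\right)} = \sqrt{\left(-2\right) \left(-5\right) + \left(\frac{1077}{1017} - \frac{1668}{-615}\right)} = \sqrt{10 + \left(1077 \cdot \frac{1}{1017} - - \frac{556}{205}\right)} = \sqrt{10 + \left(\frac{359}{339} + \frac{556}{205}\right)} = \sqrt{10 + \frac{262079}{69495}} = \sqrt{\frac{957029}{69495}} = \frac{\sqrt{66508730355}}{69495}$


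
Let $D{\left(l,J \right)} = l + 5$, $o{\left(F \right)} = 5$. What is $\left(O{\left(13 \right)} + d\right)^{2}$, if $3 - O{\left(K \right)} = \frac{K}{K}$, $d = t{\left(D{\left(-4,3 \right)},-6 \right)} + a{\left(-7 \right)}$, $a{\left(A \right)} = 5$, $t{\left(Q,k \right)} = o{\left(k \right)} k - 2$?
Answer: $625$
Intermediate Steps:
$D{\left(l,J \right)} = 5 + l$
$t{\left(Q,k \right)} = -2 + 5 k$ ($t{\left(Q,k \right)} = 5 k - 2 = -2 + 5 k$)
$d = -27$ ($d = \left(-2 + 5 \left(-6\right)\right) + 5 = \left(-2 - 30\right) + 5 = -32 + 5 = -27$)
$O{\left(K \right)} = 2$ ($O{\left(K \right)} = 3 - \frac{K}{K} = 3 - 1 = 2$)
$\left(O{\left(13 \right)} + d\right)^{2} = \left(2 - 27\right)^{2} = \left(-25\right)^{2} = 625$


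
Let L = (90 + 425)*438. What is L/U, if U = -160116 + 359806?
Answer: 22557/19969 ≈ 1.1296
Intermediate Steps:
U = 199690
L = 225570 (L = 515*438 = 225570)
L/U = 225570/199690 = 225570*(1/199690) = 22557/19969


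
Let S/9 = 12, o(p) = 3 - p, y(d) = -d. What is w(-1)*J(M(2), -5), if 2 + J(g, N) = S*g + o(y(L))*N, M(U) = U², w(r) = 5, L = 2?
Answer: 2025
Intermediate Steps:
S = 108 (S = 9*12 = 108)
J(g, N) = -2 + 5*N + 108*g (J(g, N) = -2 + (108*g + (3 - (-1)*2)*N) = -2 + (108*g + (3 - 1*(-2))*N) = -2 + (108*g + (3 + 2)*N) = -2 + (108*g + 5*N) = -2 + (5*N + 108*g) = -2 + 5*N + 108*g)
w(-1)*J(M(2), -5) = 5*(-2 + 5*(-5) + 108*2²) = 5*(-2 - 25 + 108*4) = 5*(-2 - 25 + 432) = 5*405 = 2025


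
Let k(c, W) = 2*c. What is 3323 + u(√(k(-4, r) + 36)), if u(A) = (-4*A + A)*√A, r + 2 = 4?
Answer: 3323 - 6*√2*7^(¾) ≈ 3286.5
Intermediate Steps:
r = 2 (r = -2 + 4 = 2)
u(A) = -3*A^(3/2) (u(A) = (-3*A)*√A = -3*A^(3/2))
3323 + u(√(k(-4, r) + 36)) = 3323 - 3*(2*(-4) + 36)^(¾) = 3323 - 3*(-8 + 36)^(¾) = 3323 - 3*2*√2*7^(¾) = 3323 - 6*√2*7^(¾)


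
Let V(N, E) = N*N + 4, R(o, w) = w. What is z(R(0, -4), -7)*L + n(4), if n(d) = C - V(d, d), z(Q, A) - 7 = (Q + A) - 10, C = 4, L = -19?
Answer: 250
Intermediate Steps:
V(N, E) = 4 + N² (V(N, E) = N² + 4 = 4 + N²)
z(Q, A) = -3 + A + Q (z(Q, A) = 7 + ((Q + A) - 10) = 7 + ((A + Q) - 10) = 7 + (-10 + A + Q) = -3 + A + Q)
n(d) = -d² (n(d) = 4 - (4 + d²) = 4 + (-4 - d²) = -d²)
z(R(0, -4), -7)*L + n(4) = (-3 - 7 - 4)*(-19) - 1*4² = -14*(-19) - 1*16 = 266 - 16 = 250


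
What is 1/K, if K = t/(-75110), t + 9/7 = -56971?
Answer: 262885/199403 ≈ 1.3184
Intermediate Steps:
t = -398806/7 (t = -9/7 - 56971 = -398806/7 ≈ -56972.)
K = 199403/262885 (K = -398806/7/(-75110) = -398806/7*(-1/75110) = 199403/262885 ≈ 0.75852)
1/K = 1/(199403/262885) = 262885/199403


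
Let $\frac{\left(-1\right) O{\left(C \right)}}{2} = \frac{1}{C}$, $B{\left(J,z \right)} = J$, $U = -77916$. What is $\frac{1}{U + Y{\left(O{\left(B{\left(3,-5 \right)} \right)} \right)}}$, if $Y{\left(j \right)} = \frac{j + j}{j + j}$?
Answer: $- \frac{1}{77915} \approx -1.2834 \cdot 10^{-5}$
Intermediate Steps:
$O{\left(C \right)} = - \frac{2}{C}$
$Y{\left(j \right)} = 1$ ($Y{\left(j \right)} = \frac{2 j}{2 j} = 2 j \frac{1}{2 j} = 1$)
$\frac{1}{U + Y{\left(O{\left(B{\left(3,-5 \right)} \right)} \right)}} = \frac{1}{-77916 + 1} = \frac{1}{-77915} = - \frac{1}{77915}$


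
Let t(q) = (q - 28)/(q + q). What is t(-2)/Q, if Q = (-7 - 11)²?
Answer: 5/216 ≈ 0.023148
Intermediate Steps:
t(q) = (-28 + q)/(2*q) (t(q) = (-28 + q)/((2*q)) = (-28 + q)*(1/(2*q)) = (-28 + q)/(2*q))
Q = 324 (Q = (-18)² = 324)
t(-2)/Q = ((½)*(-28 - 2)/(-2))/324 = ((½)*(-½)*(-30))*(1/324) = (15/2)*(1/324) = 5/216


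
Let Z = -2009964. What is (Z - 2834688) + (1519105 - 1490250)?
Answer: -4815797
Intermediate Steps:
(Z - 2834688) + (1519105 - 1490250) = (-2009964 - 2834688) + (1519105 - 1490250) = -4844652 + 28855 = -4815797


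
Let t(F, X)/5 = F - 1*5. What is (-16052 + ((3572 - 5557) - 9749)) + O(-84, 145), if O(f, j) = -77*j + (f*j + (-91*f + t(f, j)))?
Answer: -43932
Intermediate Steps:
t(F, X) = -25 + 5*F (t(F, X) = 5*(F - 1*5) = 5*(F - 5) = 5*(-5 + F) = -25 + 5*F)
O(f, j) = -25 - 86*f - 77*j + f*j (O(f, j) = -77*j + (f*j + (-91*f + (-25 + 5*f))) = -77*j + (f*j + (-25 - 86*f)) = -77*j + (-25 - 86*f + f*j) = -25 - 86*f - 77*j + f*j)
(-16052 + ((3572 - 5557) - 9749)) + O(-84, 145) = (-16052 + ((3572 - 5557) - 9749)) + (-25 - 86*(-84) - 77*145 - 84*145) = (-16052 + (-1985 - 9749)) + (-25 + 7224 - 11165 - 12180) = (-16052 - 11734) - 16146 = -27786 - 16146 = -43932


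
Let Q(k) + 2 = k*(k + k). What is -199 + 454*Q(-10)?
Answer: 89693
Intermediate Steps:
Q(k) = -2 + 2*k² (Q(k) = -2 + k*(k + k) = -2 + k*(2*k) = -2 + 2*k²)
-199 + 454*Q(-10) = -199 + 454*(-2 + 2*(-10)²) = -199 + 454*(-2 + 2*100) = -199 + 454*(-2 + 200) = -199 + 454*198 = -199 + 89892 = 89693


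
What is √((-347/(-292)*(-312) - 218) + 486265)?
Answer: √2588168645/73 ≈ 696.90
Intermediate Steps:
√((-347/(-292)*(-312) - 218) + 486265) = √((-347*(-1/292)*(-312) - 218) + 486265) = √(((347/292)*(-312) - 218) + 486265) = √((-27066/73 - 218) + 486265) = √(-42980/73 + 486265) = √(35454365/73) = √2588168645/73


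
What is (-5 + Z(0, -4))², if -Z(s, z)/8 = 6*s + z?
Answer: 729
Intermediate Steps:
Z(s, z) = -48*s - 8*z (Z(s, z) = -8*(6*s + z) = -8*(z + 6*s) = -48*s - 8*z)
(-5 + Z(0, -4))² = (-5 + (-48*0 - 8*(-4)))² = (-5 + (0 + 32))² = (-5 + 32)² = 27² = 729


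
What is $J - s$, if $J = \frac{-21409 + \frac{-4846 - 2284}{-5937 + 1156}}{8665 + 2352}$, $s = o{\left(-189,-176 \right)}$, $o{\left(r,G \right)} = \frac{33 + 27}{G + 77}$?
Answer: $- \frac{2324081327}{1738185141} \approx -1.3371$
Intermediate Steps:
$o{\left(r,G \right)} = \frac{60}{77 + G}$
$s = - \frac{20}{33}$ ($s = \frac{60}{77 - 176} = \frac{60}{-99} = 60 \left(- \frac{1}{99}\right) = - \frac{20}{33} \approx -0.60606$)
$J = - \frac{102349299}{52672277}$ ($J = \frac{-21409 - \frac{7130}{-4781}}{11017} = \left(-21409 - - \frac{7130}{4781}\right) \frac{1}{11017} = \left(-21409 + \frac{7130}{4781}\right) \frac{1}{11017} = \left(- \frac{102349299}{4781}\right) \frac{1}{11017} = - \frac{102349299}{52672277} \approx -1.9431$)
$J - s = - \frac{102349299}{52672277} - - \frac{20}{33} = - \frac{102349299}{52672277} + \frac{20}{33} = - \frac{2324081327}{1738185141}$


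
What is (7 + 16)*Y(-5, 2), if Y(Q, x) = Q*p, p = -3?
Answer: 345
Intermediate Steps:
Y(Q, x) = -3*Q (Y(Q, x) = Q*(-3) = -3*Q)
(7 + 16)*Y(-5, 2) = (7 + 16)*(-3*(-5)) = 23*15 = 345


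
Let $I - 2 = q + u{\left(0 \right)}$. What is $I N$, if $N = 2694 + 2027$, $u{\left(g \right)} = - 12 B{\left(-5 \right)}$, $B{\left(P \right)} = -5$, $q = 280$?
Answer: $1614582$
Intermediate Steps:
$u{\left(g \right)} = 60$ ($u{\left(g \right)} = \left(-12\right) \left(-5\right) = 60$)
$I = 342$ ($I = 2 + \left(280 + 60\right) = 2 + 340 = 342$)
$N = 4721$
$I N = 342 \cdot 4721 = 1614582$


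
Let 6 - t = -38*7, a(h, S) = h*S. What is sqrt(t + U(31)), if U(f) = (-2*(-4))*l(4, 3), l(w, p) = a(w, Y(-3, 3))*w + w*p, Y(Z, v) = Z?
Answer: 4*I ≈ 4.0*I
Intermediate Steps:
a(h, S) = S*h
l(w, p) = -3*w**2 + p*w (l(w, p) = (-3*w)*w + w*p = -3*w**2 + p*w)
t = 272 (t = 6 - (-38)*7 = 6 - 1*(-266) = 6 + 266 = 272)
U(f) = -288 (U(f) = (-2*(-4))*(4*(3 - 3*4)) = 8*(4*(3 - 12)) = 8*(4*(-9)) = 8*(-36) = -288)
sqrt(t + U(31)) = sqrt(272 - 288) = sqrt(-16) = 4*I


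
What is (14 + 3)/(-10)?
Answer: -17/10 ≈ -1.7000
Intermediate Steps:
(14 + 3)/(-10) = -⅒*17 = -17/10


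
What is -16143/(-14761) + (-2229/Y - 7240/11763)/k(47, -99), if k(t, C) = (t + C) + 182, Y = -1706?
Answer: 42318538158427/38508469344540 ≈ 1.0989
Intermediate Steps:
k(t, C) = 182 + C + t (k(t, C) = (C + t) + 182 = 182 + C + t)
-16143/(-14761) + (-2229/Y - 7240/11763)/k(47, -99) = -16143/(-14761) + (-2229/(-1706) - 7240/11763)/(182 - 99 + 47) = -16143*(-1/14761) + (-2229*(-1/1706) - 7240*1/11763)/130 = 16143/14761 + (2229/1706 - 7240/11763)*(1/130) = 16143/14761 + (13868287/20067678)*(1/130) = 16143/14761 + 13868287/2608798140 = 42318538158427/38508469344540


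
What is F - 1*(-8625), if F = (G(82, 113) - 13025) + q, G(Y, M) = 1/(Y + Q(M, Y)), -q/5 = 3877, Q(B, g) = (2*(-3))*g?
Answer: -9751851/410 ≈ -23785.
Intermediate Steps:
Q(B, g) = -6*g
q = -19385 (q = -5*3877 = -19385)
G(Y, M) = -1/(5*Y) (G(Y, M) = 1/(Y - 6*Y) = 1/(-5*Y) = -1/(5*Y))
F = -13288101/410 (F = (-⅕/82 - 13025) - 19385 = (-⅕*1/82 - 13025) - 19385 = (-1/410 - 13025) - 19385 = -5340251/410 - 19385 = -13288101/410 ≈ -32410.)
F - 1*(-8625) = -13288101/410 - 1*(-8625) = -13288101/410 + 8625 = -9751851/410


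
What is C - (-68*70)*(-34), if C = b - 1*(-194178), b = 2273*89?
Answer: 234635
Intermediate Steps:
b = 202297
C = 396475 (C = 202297 - 1*(-194178) = 202297 + 194178 = 396475)
C - (-68*70)*(-34) = 396475 - (-68*70)*(-34) = 396475 - (-4760)*(-34) = 396475 - 1*161840 = 396475 - 161840 = 234635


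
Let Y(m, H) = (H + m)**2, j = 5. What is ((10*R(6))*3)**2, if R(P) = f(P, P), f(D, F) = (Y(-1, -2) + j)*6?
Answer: 6350400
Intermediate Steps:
f(D, F) = 84 (f(D, F) = ((-2 - 1)**2 + 5)*6 = ((-3)**2 + 5)*6 = (9 + 5)*6 = 14*6 = 84)
R(P) = 84
((10*R(6))*3)**2 = ((10*84)*3)**2 = (840*3)**2 = 2520**2 = 6350400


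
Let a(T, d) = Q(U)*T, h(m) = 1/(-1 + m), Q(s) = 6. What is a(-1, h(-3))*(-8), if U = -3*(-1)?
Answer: 48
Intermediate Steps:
U = 3
a(T, d) = 6*T
a(-1, h(-3))*(-8) = (6*(-1))*(-8) = -6*(-8) = 48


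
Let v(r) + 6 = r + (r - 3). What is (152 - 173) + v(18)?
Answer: 6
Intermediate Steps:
v(r) = -9 + 2*r (v(r) = -6 + (r + (r - 3)) = -6 + (r + (-3 + r)) = -6 + (-3 + 2*r) = -9 + 2*r)
(152 - 173) + v(18) = (152 - 173) + (-9 + 2*18) = -21 + (-9 + 36) = -21 + 27 = 6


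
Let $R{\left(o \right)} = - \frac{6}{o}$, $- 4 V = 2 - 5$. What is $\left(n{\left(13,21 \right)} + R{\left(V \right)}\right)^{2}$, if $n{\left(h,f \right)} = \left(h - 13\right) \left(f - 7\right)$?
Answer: $64$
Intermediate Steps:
$V = \frac{3}{4}$ ($V = - \frac{2 - 5}{4} = \left(- \frac{1}{4}\right) \left(-3\right) = \frac{3}{4} \approx 0.75$)
$n{\left(h,f \right)} = \left(-13 + h\right) \left(-7 + f\right)$
$\left(n{\left(13,21 \right)} + R{\left(V \right)}\right)^{2} = \left(\left(91 - 273 - 91 + 21 \cdot 13\right) - \frac{6}{\frac{3}{4}}\right)^{2} = \left(\left(91 - 273 - 91 + 273\right) - 8\right)^{2} = \left(0 - 8\right)^{2} = \left(-8\right)^{2} = 64$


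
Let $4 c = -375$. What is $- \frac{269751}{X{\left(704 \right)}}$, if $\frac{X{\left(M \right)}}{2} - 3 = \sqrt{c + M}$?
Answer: $\frac{1618506}{2405} - \frac{269751 \sqrt{2441}}{2405} \approx -4868.6$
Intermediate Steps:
$c = - \frac{375}{4}$ ($c = \frac{1}{4} \left(-375\right) = - \frac{375}{4} \approx -93.75$)
$X{\left(M \right)} = 6 + 2 \sqrt{- \frac{375}{4} + M}$
$- \frac{269751}{X{\left(704 \right)}} = - \frac{269751}{6 + \sqrt{-375 + 4 \cdot 704}} = - \frac{269751}{6 + \sqrt{-375 + 2816}} = - \frac{269751}{6 + \sqrt{2441}}$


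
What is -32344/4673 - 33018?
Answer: -154325458/4673 ≈ -33025.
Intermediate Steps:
-32344/4673 - 33018 = -154325458/4673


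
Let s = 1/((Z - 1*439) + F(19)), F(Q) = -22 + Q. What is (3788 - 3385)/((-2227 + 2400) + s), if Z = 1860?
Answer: 571454/245315 ≈ 2.3295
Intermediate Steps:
s = 1/1418 (s = 1/((1860 - 1*439) + (-22 + 19)) = 1/((1860 - 439) - 3) = 1/(1421 - 3) = 1/1418 ≈ 0.00070522)
(3788 - 3385)/((-2227 + 2400) + s) = (3788 - 3385)/((-2227 + 2400) + 1/1418) = 403/(173 + 1/1418) = 403/(245315/1418) = 403*(1418/245315) = 571454/245315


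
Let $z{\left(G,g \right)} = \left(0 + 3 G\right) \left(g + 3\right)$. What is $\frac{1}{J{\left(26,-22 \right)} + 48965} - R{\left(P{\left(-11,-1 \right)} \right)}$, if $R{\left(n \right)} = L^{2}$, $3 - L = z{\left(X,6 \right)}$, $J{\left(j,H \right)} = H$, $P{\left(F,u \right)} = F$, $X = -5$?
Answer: $- \frac{932070491}{48943} \approx -19044.0$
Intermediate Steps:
$z{\left(G,g \right)} = 3 G \left(3 + g\right)$
$L = 138$ ($L = 3 - 3 \left(-5\right) \left(3 + 6\right) = 3 - 3 \left(-5\right) 9 = 3 - -135 = 3 + 135 = 138$)
$R{\left(n \right)} = 19044$ ($R{\left(n \right)} = 138^{2} = 19044$)
$\frac{1}{J{\left(26,-22 \right)} + 48965} - R{\left(P{\left(-11,-1 \right)} \right)} = \frac{1}{-22 + 48965} - 19044 = \frac{1}{48943} - 19044 = - \frac{932070491}{48943}$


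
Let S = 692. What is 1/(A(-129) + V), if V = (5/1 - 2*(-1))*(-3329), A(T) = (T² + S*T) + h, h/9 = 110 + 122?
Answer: -1/93842 ≈ -1.0656e-5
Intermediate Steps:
h = 2088 (h = 9*(110 + 122) = 9*232 = 2088)
A(T) = 2088 + T² + 692*T (A(T) = (T² + 692*T) + 2088 = 2088 + T² + 692*T)
V = -23303 (V = (5*1 + 2)*(-3329) = (5 + 2)*(-3329) = 7*(-3329) = -23303)
1/(A(-129) + V) = 1/((2088 + (-129)² + 692*(-129)) - 23303) = 1/((2088 + 16641 - 89268) - 23303) = 1/(-70539 - 23303) = 1/(-93842) = -1/93842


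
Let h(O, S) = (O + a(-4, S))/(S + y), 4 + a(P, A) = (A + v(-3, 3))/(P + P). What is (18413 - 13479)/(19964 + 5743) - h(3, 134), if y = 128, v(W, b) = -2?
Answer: 3485161/13470468 ≈ 0.25873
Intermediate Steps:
a(P, A) = -4 + (-2 + A)/(2*P) (a(P, A) = -4 + (A - 2)/(P + P) = -4 + (-2 + A)/((2*P)) = -4 + (-2 + A)*(1/(2*P)) = -4 + (-2 + A)/(2*P))
h(O, S) = (-15/4 + O - S/8)/(128 + S) (h(O, S) = (O + (1/2)*(-2 + S - 8*(-4))/(-4))/(S + 128) = (O + (1/2)*(-1/4)*(-2 + S + 32))/(128 + S) = (O + (1/2)*(-1/4)*(30 + S))/(128 + S) = (O + (-15/4 - S/8))/(128 + S) = (-15/4 + O - S/8)/(128 + S))
(18413 - 13479)/(19964 + 5743) - h(3, 134) = (18413 - 13479)/(19964 + 5743) - (-30 - 1*134 + 8*3)/(8*(128 + 134)) = 4934/25707 - (-30 - 134 + 24)/(8*262) = 4934*(1/25707) - (-140)/(8*262) = 4934/25707 - 1*(-35/524) = 4934/25707 + 35/524 = 3485161/13470468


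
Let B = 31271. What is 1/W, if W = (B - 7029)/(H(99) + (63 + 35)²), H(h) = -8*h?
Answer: 4406/12121 ≈ 0.36350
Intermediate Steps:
W = 12121/4406 (W = (31271 - 7029)/(-8*99 + (63 + 35)²) = 24242/(-792 + 98²) = 24242/(-792 + 9604) = 24242/8812 = 24242*(1/8812) = 12121/4406 ≈ 2.7510)
1/W = 1/(12121/4406) = 4406/12121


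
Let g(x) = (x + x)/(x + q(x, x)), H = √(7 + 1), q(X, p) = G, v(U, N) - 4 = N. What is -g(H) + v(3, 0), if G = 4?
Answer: 6 - 2*√2 ≈ 3.1716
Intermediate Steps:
v(U, N) = 4 + N
q(X, p) = 4
H = 2*√2 (H = √8 = 2*√2 ≈ 2.8284)
g(x) = 2*x/(4 + x) (g(x) = (x + x)/(x + 4) = (2*x)/(4 + x) = 2*x/(4 + x))
-g(H) + v(3, 0) = -2*2*√2/(4 + 2*√2) + (4 + 0) = -4*√2/(4 + 2*√2) + 4 = 4 - 4*√2/(4 + 2*√2)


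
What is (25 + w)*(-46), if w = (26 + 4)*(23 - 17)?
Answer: -9430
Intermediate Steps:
w = 180 (w = 30*6 = 180)
(25 + w)*(-46) = (25 + 180)*(-46) = 205*(-46) = -9430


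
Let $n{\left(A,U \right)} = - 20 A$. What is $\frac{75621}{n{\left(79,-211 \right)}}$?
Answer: $- \frac{75621}{1580} \approx -47.861$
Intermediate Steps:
$\frac{75621}{n{\left(79,-211 \right)}} = \frac{75621}{\left(-20\right) 79} = \frac{75621}{-1580} = 75621 \left(- \frac{1}{1580}\right) = - \frac{75621}{1580}$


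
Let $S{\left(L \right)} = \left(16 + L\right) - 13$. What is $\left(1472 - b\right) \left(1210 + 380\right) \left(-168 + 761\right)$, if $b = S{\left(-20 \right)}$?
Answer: $1403933430$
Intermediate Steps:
$S{\left(L \right)} = 3 + L$
$b = -17$ ($b = 3 - 20 = -17$)
$\left(1472 - b\right) \left(1210 + 380\right) \left(-168 + 761\right) = \left(1472 - -17\right) \left(1210 + 380\right) \left(-168 + 761\right) = \left(1472 + 17\right) 1590 \cdot 593 = 1489 \cdot 942870 = 1403933430$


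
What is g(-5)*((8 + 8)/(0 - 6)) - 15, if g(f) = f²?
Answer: -245/3 ≈ -81.667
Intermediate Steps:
g(-5)*((8 + 8)/(0 - 6)) - 15 = (-5)²*((8 + 8)/(0 - 6)) - 15 = 25*(16/(-6)) - 15 = 25*(16*(-⅙)) - 15 = 25*(-8/3) - 15 = -200/3 - 15 = -245/3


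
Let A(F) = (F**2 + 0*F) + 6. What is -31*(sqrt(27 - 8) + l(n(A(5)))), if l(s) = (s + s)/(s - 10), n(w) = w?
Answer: -1922/21 - 31*sqrt(19) ≈ -226.65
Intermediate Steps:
A(F) = 6 + F**2 (A(F) = (F**2 + 0) + 6 = F**2 + 6 = 6 + F**2)
l(s) = 2*s/(-10 + s) (l(s) = (2*s)/(-10 + s) = 2*s/(-10 + s))
-31*(sqrt(27 - 8) + l(n(A(5)))) = -31*(sqrt(27 - 8) + 2*(6 + 5**2)/(-10 + (6 + 5**2))) = -31*(sqrt(19) + 2*(6 + 25)/(-10 + (6 + 25))) = -31*(sqrt(19) + 2*31/(-10 + 31)) = -31*(sqrt(19) + 2*31/21) = -31*(sqrt(19) + 2*31*(1/21)) = -31*(sqrt(19) + 62/21) = -31*(62/21 + sqrt(19)) = -1922/21 - 31*sqrt(19)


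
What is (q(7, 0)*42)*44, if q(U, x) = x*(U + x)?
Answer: 0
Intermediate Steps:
(q(7, 0)*42)*44 = ((0*(7 + 0))*42)*44 = ((0*7)*42)*44 = (0*42)*44 = 0*44 = 0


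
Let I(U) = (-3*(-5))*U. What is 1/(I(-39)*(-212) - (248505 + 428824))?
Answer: -1/553309 ≈ -1.8073e-6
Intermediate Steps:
I(U) = 15*U
1/(I(-39)*(-212) - (248505 + 428824)) = 1/((15*(-39))*(-212) - (248505 + 428824)) = 1/(-585*(-212) - 1*677329) = 1/(124020 - 677329) = 1/(-553309) = -1/553309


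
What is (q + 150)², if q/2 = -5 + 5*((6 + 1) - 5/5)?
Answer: 40000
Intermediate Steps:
q = 50 (q = 2*(-5 + 5*((6 + 1) - 5/5)) = 2*(-5 + 5*(7 - 5*⅕)) = 2*(-5 + 5*(7 - 1)) = 2*(-5 + 5*6) = 2*(-5 + 30) = 2*25 = 50)
(q + 150)² = (50 + 150)² = 200² = 40000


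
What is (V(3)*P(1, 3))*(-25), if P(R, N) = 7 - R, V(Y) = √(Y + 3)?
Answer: -150*√6 ≈ -367.42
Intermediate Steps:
V(Y) = √(3 + Y)
(V(3)*P(1, 3))*(-25) = (√(3 + 3)*(7 - 1*1))*(-25) = (√6*(7 - 1))*(-25) = (√6*6)*(-25) = (6*√6)*(-25) = -150*√6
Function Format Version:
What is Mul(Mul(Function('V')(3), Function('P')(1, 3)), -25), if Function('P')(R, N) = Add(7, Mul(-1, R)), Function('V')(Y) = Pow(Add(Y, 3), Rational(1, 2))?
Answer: Mul(-150, Pow(6, Rational(1, 2))) ≈ -367.42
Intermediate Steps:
Function('V')(Y) = Pow(Add(3, Y), Rational(1, 2))
Mul(Mul(Function('V')(3), Function('P')(1, 3)), -25) = Mul(Mul(Pow(Add(3, 3), Rational(1, 2)), Add(7, Mul(-1, 1))), -25) = Mul(Mul(Pow(6, Rational(1, 2)), Add(7, -1)), -25) = Mul(Mul(Pow(6, Rational(1, 2)), 6), -25) = Mul(Mul(6, Pow(6, Rational(1, 2))), -25) = Mul(-150, Pow(6, Rational(1, 2)))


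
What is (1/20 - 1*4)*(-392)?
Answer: 7742/5 ≈ 1548.4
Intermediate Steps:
(1/20 - 1*4)*(-392) = (1/20 - 4)*(-392) = -79/20*(-392) = 7742/5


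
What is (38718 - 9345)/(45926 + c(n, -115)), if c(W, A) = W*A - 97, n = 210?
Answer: 29373/21679 ≈ 1.3549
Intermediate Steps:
c(W, A) = -97 + A*W (c(W, A) = A*W - 97 = -97 + A*W)
(38718 - 9345)/(45926 + c(n, -115)) = (38718 - 9345)/(45926 + (-97 - 115*210)) = 29373/(45926 + (-97 - 24150)) = 29373/(45926 - 24247) = 29373/21679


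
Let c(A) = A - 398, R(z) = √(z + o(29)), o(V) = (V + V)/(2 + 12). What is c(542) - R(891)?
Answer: 144 - √43862/7 ≈ 114.08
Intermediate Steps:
o(V) = V/7 (o(V) = (2*V)/14 = (2*V)*(1/14) = V/7)
R(z) = √(29/7 + z) (R(z) = √(z + (⅐)*29) = √(z + 29/7) = √(29/7 + z))
c(A) = -398 + A
c(542) - R(891) = (-398 + 542) - √(203 + 49*891)/7 = 144 - √(203 + 43659)/7 = 144 - √43862/7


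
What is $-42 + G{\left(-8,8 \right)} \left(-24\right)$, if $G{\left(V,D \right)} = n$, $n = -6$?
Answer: $102$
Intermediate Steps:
$G{\left(V,D \right)} = -6$
$-42 + G{\left(-8,8 \right)} \left(-24\right) = -42 - -144 = -42 + 144 = 102$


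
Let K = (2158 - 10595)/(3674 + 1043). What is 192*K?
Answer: -1619904/4717 ≈ -343.42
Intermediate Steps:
K = -8437/4717 ≈ -1.7886
192*K = 192*(-8437/4717) = -1619904/4717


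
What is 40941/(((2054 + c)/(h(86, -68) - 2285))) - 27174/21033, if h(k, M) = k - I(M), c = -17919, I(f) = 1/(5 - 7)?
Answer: 3495334687/616230 ≈ 5672.1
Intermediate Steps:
I(f) = -½ (I(f) = 1/(-2) = -½)
h(k, M) = ½ + k (h(k, M) = k - 1*(-½) = k + ½ = ½ + k)
40941/(((2054 + c)/(h(86, -68) - 2285))) - 27174/21033 = 40941/(((2054 - 17919)/((½ + 86) - 2285))) - 27174/21033 = 40941/((-15865/(173/2 - 2285))) - 27174*1/21033 = 40941/((-15865/(-4397/2))) - 9058/7011 = 40941/((-15865*(-2/4397))) - 9058/7011 = 40941/(31730/4397) - 9058/7011 = 40941*(4397/31730) - 9058/7011 = 180017577/31730 - 9058/7011 = 3495334687/616230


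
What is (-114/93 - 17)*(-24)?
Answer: 13560/31 ≈ 437.42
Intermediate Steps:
(-114/93 - 17)*(-24) = (-114*1/93 - 17)*(-24) = (-38/31 - 17)*(-24) = -565/31*(-24) = 13560/31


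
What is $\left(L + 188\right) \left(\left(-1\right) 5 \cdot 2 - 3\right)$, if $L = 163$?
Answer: $-4563$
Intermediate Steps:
$\left(L + 188\right) \left(\left(-1\right) 5 \cdot 2 - 3\right) = \left(163 + 188\right) \left(\left(-1\right) 5 \cdot 2 - 3\right) = 351 \left(\left(-5\right) 2 - 3\right) = 351 \left(-10 - 3\right) = 351 \left(-13\right) = -4563$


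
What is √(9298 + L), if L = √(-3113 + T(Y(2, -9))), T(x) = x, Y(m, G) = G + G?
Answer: √(9298 + I*√3131) ≈ 96.427 + 0.2901*I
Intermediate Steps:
Y(m, G) = 2*G
L = I*√3131 (L = √(-3113 + 2*(-9)) = √(-3113 - 18) = √(-3131) = I*√3131 ≈ 55.955*I)
√(9298 + L) = √(9298 + I*√3131)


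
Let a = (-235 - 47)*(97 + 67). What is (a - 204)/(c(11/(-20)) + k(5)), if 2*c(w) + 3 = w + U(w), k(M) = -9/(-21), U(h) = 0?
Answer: 13006560/377 ≈ 34500.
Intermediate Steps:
k(M) = 3/7 (k(M) = -9*(-1/21) = 3/7)
a = -46248 (a = -282*164 = -46248)
c(w) = -3/2 + w/2 (c(w) = -3/2 + (w + 0)/2 = -3/2 + w/2)
(a - 204)/(c(11/(-20)) + k(5)) = (-46248 - 204)/((-3/2 + (11/(-20))/2) + 3/7) = -46452/((-3/2 + (11*(-1/20))/2) + 3/7) = -46452/((-3/2 + (1/2)*(-11/20)) + 3/7) = -46452/((-3/2 - 11/40) + 3/7) = -46452/(-71/40 + 3/7) = -46452/(-377/280) = -46452*(-280/377) = 13006560/377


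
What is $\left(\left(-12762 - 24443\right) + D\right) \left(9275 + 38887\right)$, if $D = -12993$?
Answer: $-2417636076$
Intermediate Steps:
$\left(\left(-12762 - 24443\right) + D\right) \left(9275 + 38887\right) = \left(\left(-12762 - 24443\right) - 12993\right) \left(9275 + 38887\right) = \left(\left(-12762 - 24443\right) - 12993\right) 48162 = \left(-37205 - 12993\right) 48162 = \left(-50198\right) 48162 = -2417636076$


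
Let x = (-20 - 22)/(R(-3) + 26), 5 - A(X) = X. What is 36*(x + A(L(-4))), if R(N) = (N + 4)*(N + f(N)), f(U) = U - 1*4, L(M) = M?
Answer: 459/2 ≈ 229.50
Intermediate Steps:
f(U) = -4 + U (f(U) = U - 4 = -4 + U)
A(X) = 5 - X
R(N) = (-4 + 2*N)*(4 + N) (R(N) = (N + 4)*(N + (-4 + N)) = (4 + N)*(-4 + 2*N) = (-4 + 2*N)*(4 + N))
x = -21/8 (x = (-20 - 22)/((-16 + 2*(-3)² + 4*(-3)) + 26) = -42/((-16 + 2*9 - 12) + 26) = -42/((-16 + 18 - 12) + 26) = -42/(-10 + 26) = -42/16 = -42*1/16 = -21/8 ≈ -2.6250)
36*(x + A(L(-4))) = 36*(-21/8 + (5 - 1*(-4))) = 36*(-21/8 + (5 + 4)) = 36*(-21/8 + 9) = 36*(51/8) = 459/2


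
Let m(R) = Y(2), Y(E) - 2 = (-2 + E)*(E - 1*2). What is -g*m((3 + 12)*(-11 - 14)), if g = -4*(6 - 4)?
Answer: 16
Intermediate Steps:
Y(E) = 2 + (-2 + E)² (Y(E) = 2 + (-2 + E)*(E - 1*2) = 2 + (-2 + E)*(E - 2) = 2 + (-2 + E)*(-2 + E) = 2 + (-2 + E)²)
m(R) = 2 (m(R) = 2 + (-2 + 2)² = 2 + 0² = 2 + 0 = 2)
g = -8 (g = -4*2 = -8)
-g*m((3 + 12)*(-11 - 14)) = -(-8)*2 = -1*(-16) = 16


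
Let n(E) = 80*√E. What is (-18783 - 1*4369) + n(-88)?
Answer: -23152 + 160*I*√22 ≈ -23152.0 + 750.47*I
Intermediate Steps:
(-18783 - 1*4369) + n(-88) = (-18783 - 1*4369) + 80*√(-88) = (-18783 - 4369) + 80*(2*I*√22) = -23152 + 160*I*√22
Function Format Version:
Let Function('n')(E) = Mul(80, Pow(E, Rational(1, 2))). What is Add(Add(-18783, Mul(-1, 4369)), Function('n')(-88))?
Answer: Add(-23152, Mul(160, I, Pow(22, Rational(1, 2)))) ≈ Add(-23152., Mul(750.47, I))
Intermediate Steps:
Add(Add(-18783, Mul(-1, 4369)), Function('n')(-88)) = Add(Add(-18783, Mul(-1, 4369)), Mul(80, Pow(-88, Rational(1, 2)))) = Add(Add(-18783, -4369), Mul(80, Mul(2, I, Pow(22, Rational(1, 2))))) = Add(-23152, Mul(160, I, Pow(22, Rational(1, 2))))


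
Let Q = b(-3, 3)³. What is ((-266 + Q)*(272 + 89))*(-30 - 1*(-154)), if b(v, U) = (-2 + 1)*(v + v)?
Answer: -2238200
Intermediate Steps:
b(v, U) = -2*v
Q = 216 (Q = (-2*(-3))³ = 6³ = 216)
((-266 + Q)*(272 + 89))*(-30 - 1*(-154)) = ((-266 + 216)*(272 + 89))*(-30 - 1*(-154)) = (-50*361)*(-30 + 154) = -18050*124 = -2238200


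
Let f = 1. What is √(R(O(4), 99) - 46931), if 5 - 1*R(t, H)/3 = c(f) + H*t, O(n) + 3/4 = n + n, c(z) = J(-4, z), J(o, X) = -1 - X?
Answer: I*√196253/2 ≈ 221.5*I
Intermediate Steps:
c(z) = -1 - z
O(n) = -¾ + 2*n (O(n) = -¾ + (n + n) = -¾ + 2*n)
R(t, H) = 21 - 3*H*t (R(t, H) = 15 - 3*((-1 - 1*1) + H*t) = 15 - 3*((-1 - 1) + H*t) = 15 - 3*(-2 + H*t) = 15 + (6 - 3*H*t) = 21 - 3*H*t)
√(R(O(4), 99) - 46931) = √((21 - 3*99*(-¾ + 2*4)) - 46931) = √((21 - 3*99*(-¾ + 8)) - 46931) = √((21 - 3*99*29/4) - 46931) = √((21 - 8613/4) - 46931) = √(-8529/4 - 46931) = √(-196253/4) = I*√196253/2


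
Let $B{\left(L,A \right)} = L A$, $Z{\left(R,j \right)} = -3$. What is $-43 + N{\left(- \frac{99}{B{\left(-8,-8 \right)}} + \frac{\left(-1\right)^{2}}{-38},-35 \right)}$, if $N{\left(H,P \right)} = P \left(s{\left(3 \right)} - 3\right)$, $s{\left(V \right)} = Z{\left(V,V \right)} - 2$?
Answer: $237$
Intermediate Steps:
$s{\left(V \right)} = -5$ ($s{\left(V \right)} = -3 - 2 = -5$)
$B{\left(L,A \right)} = A L$
$N{\left(H,P \right)} = - 8 P$ ($N{\left(H,P \right)} = P \left(-5 - 3\right) = P \left(-8\right) = - 8 P$)
$-43 + N{\left(- \frac{99}{B{\left(-8,-8 \right)}} + \frac{\left(-1\right)^{2}}{-38},-35 \right)} = -43 - -280 = -43 + 280 = 237$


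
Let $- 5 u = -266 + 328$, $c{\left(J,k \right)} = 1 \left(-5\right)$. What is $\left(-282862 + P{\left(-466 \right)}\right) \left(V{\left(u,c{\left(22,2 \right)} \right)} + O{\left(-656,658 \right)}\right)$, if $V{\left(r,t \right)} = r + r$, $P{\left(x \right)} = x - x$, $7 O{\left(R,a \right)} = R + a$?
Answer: $\frac{242695596}{35} \approx 6.9342 \cdot 10^{6}$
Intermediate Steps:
$c{\left(J,k \right)} = -5$
$O{\left(R,a \right)} = \frac{R}{7} + \frac{a}{7}$ ($O{\left(R,a \right)} = \frac{R + a}{7} = \frac{R}{7} + \frac{a}{7}$)
$u = - \frac{62}{5}$ ($u = - \frac{-266 + 328}{5} = \left(- \frac{1}{5}\right) 62 = - \frac{62}{5} \approx -12.4$)
$P{\left(x \right)} = 0$
$V{\left(r,t \right)} = 2 r$
$\left(-282862 + P{\left(-466 \right)}\right) \left(V{\left(u,c{\left(22,2 \right)} \right)} + O{\left(-656,658 \right)}\right) = \left(-282862 + 0\right) \left(2 \left(- \frac{62}{5}\right) + \left(\frac{1}{7} \left(-656\right) + \frac{1}{7} \cdot 658\right)\right) = - 282862 \left(- \frac{124}{5} + \left(- \frac{656}{7} + 94\right)\right) = - 282862 \left(- \frac{124}{5} + \frac{2}{7}\right) = \left(-282862\right) \left(- \frac{858}{35}\right) = \frac{242695596}{35}$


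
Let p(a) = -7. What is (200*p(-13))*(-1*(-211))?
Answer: -295400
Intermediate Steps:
(200*p(-13))*(-1*(-211)) = (200*(-7))*(-1*(-211)) = -1400*211 = -295400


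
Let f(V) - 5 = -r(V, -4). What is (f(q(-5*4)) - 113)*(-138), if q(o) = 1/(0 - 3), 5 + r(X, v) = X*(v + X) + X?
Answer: 43102/3 ≈ 14367.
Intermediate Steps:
r(X, v) = -5 + X + X*(X + v) (r(X, v) = -5 + (X*(v + X) + X) = -5 + (X*(X + v) + X) = -5 + (X + X*(X + v)) = -5 + X + X*(X + v))
q(o) = -1/3 (q(o) = 1/(-3) = -1/3)
f(V) = 10 - V**2 + 3*V (f(V) = 5 - (-5 + V + V**2 + V*(-4)) = 5 - (-5 + V + V**2 - 4*V) = 5 - (-5 + V**2 - 3*V) = 5 + (5 - V**2 + 3*V) = 10 - V**2 + 3*V)
(f(q(-5*4)) - 113)*(-138) = ((10 - (-1/3)**2 + 3*(-1/3)) - 113)*(-138) = ((10 - 1*1/9 - 1) - 113)*(-138) = ((10 - 1/9 - 1) - 113)*(-138) = (80/9 - 113)*(-138) = -937/9*(-138) = 43102/3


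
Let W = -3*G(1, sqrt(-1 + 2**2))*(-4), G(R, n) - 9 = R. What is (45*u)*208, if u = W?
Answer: 1123200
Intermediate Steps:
G(R, n) = 9 + R
W = 120 (W = -3*(9 + 1)*(-4) = -3*10*(-4) = -30*(-4) = 120)
u = 120
(45*u)*208 = (45*120)*208 = 5400*208 = 1123200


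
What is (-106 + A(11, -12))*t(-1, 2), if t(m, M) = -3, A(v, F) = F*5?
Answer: 498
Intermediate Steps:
A(v, F) = 5*F
(-106 + A(11, -12))*t(-1, 2) = (-106 + 5*(-12))*(-3) = (-106 - 60)*(-3) = -166*(-3) = 498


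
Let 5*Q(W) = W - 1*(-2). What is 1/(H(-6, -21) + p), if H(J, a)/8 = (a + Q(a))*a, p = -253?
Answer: 5/19567 ≈ 0.00025553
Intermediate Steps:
Q(W) = 2/5 + W/5 (Q(W) = (W - 1*(-2))/5 = (W + 2)/5 = (2 + W)/5 = 2/5 + W/5)
H(J, a) = 8*a*(2/5 + 6*a/5) (H(J, a) = 8*((a + (2/5 + a/5))*a) = 8*((2/5 + 6*a/5)*a) = 8*(a*(2/5 + 6*a/5)) = 8*a*(2/5 + 6*a/5))
1/(H(-6, -21) + p) = 1/((16/5)*(-21)*(1 + 3*(-21)) - 253) = 1/((16/5)*(-21)*(1 - 63) - 253) = 1/((16/5)*(-21)*(-62) - 253) = 1/(20832/5 - 253) = 1/(19567/5) = 5/19567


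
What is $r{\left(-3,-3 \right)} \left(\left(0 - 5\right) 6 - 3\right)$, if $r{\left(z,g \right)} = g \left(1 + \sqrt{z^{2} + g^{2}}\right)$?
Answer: $99 + 297 \sqrt{2} \approx 519.02$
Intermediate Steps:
$r{\left(z,g \right)} = g \left(1 + \sqrt{g^{2} + z^{2}}\right)$
$r{\left(-3,-3 \right)} \left(\left(0 - 5\right) 6 - 3\right) = - 3 \left(1 + \sqrt{\left(-3\right)^{2} + \left(-3\right)^{2}}\right) \left(\left(0 - 5\right) 6 - 3\right) = - 3 \left(1 + \sqrt{9 + 9}\right) \left(\left(-5\right) 6 - 3\right) = - 3 \left(1 + \sqrt{18}\right) \left(-30 - 3\right) = - 3 \left(1 + 3 \sqrt{2}\right) \left(-33\right) = \left(-3 - 9 \sqrt{2}\right) \left(-33\right) = 99 + 297 \sqrt{2}$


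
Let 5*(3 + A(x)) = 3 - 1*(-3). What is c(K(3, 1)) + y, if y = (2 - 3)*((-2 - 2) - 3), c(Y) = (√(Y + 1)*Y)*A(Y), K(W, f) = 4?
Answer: 7 - 36*√5/5 ≈ -9.0997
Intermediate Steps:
A(x) = -9/5 (A(x) = -3 + (3 - 1*(-3))/5 = -3 + (3 + 3)/5 = -3 + (⅕)*6 = -3 + 6/5 = -9/5)
c(Y) = -9*Y*√(1 + Y)/5 (c(Y) = (√(Y + 1)*Y)*(-9/5) = (√(1 + Y)*Y)*(-9/5) = (Y*√(1 + Y))*(-9/5) = -9*Y*√(1 + Y)/5)
y = 7 (y = -(-4 - 3) = -1*(-7) = 7)
c(K(3, 1)) + y = -9/5*4*√(1 + 4) + 7 = -9/5*4*√5 + 7 = -36*√5/5 + 7 = 7 - 36*√5/5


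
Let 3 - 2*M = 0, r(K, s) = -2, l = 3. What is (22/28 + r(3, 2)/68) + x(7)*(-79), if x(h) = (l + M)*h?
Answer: -592083/238 ≈ -2487.7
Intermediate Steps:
M = 3/2 (M = 3/2 - 1/2*0 = 3/2 + 0 = 3/2 ≈ 1.5000)
x(h) = 9*h/2 (x(h) = (3 + 3/2)*h = 9*h/2)
(22/28 + r(3, 2)/68) + x(7)*(-79) = (22/28 - 2/68) + ((9/2)*7)*(-79) = (22*(1/28) - 2*1/68) + (63/2)*(-79) = (11/14 - 1/34) - 4977/2 = 90/119 - 4977/2 = -592083/238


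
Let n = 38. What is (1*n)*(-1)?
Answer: -38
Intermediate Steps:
(1*n)*(-1) = (1*38)*(-1) = 38*(-1) = -38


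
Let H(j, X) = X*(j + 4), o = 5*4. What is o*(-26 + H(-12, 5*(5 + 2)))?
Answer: -6120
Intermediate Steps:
o = 20
H(j, X) = X*(4 + j)
o*(-26 + H(-12, 5*(5 + 2))) = 20*(-26 + (5*(5 + 2))*(4 - 12)) = 20*(-26 + (5*7)*(-8)) = 20*(-26 + 35*(-8)) = 20*(-26 - 280) = 20*(-306) = -6120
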